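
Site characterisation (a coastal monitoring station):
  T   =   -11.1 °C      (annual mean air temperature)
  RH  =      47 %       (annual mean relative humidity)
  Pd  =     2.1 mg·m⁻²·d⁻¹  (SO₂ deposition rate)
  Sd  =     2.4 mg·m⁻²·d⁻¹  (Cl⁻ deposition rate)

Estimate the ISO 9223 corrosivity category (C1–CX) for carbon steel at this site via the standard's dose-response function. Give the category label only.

carbon steel: temperature factor f = +0.150·(-21.1) = -3.1650
  Pd branch = 1.77·Pd^0.52·e^(0.02·RH+f) = 0.2813 μm/a
  Cl⁻ term: 0.102·2.4^0.62·exp(0.033·47+0.04·-11.1) = 0.531
  sum: 0.2813 + 0.531 → r_corr = 0.8123 μm/a
ISO 9223 Table 2 (carbon steel): 0 < 0.812 ≤ 1.3 μm/a ⇒ C1

C1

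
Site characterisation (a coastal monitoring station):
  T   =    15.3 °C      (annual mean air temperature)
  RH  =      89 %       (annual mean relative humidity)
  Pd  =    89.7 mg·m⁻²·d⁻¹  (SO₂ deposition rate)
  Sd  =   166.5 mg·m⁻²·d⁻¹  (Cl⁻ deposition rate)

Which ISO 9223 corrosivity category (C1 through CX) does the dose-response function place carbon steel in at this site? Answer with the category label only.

carbon steel: f(T) = -0.054·(T−10) [T>10 °C] = -0.2862
  Pd branch = 1.77·Pd^0.52·e^(0.02·RH+f) = 81.69 μm/a
  Sd branch = 0.102·Sd^0.62·e^(0.033·RH+0.04·T) = 84.56 μm/a
  sum: 81.69 + 84.56 → r_corr = 166.3 μm/a
ISO 9223 Table 2 (carbon steel): 80 < 166 ≤ 200 μm/a ⇒ C5

C5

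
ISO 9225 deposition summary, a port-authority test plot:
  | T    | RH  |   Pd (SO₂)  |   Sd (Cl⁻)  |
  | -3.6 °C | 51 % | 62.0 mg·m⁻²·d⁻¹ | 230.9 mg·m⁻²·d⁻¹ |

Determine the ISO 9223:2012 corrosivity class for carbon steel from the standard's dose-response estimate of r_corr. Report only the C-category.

carbon steel: T≤10 °C ⇒ hinge +0.150·(-3.6−10) = -2.0400
  SO₂ term: 1.77·62.0^0.52·exp(0.02·51-2.0400) = 5.458
  Sd branch = 0.102·Sd^0.62·e^(0.033·RH+0.04·T) = 13.88 μm/a
  r_corr = 5.458 + 13.88 = 19.34 μm/a
Category bounds: 1.3…25 μm/a bracket r_corr ⇒ C2

C2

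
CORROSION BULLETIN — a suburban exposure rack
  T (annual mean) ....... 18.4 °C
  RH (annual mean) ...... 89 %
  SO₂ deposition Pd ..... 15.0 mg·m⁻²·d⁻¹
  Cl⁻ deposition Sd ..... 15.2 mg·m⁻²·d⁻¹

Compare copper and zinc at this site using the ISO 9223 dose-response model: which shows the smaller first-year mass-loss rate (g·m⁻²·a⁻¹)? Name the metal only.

copper: temperature factor f = -0.080·(8.4) = -0.6720
  sulphur-dioxide contribution → 1.044 μm/a
  chloride contribution → 1.297 μm/a
  total first-year rate 2.341 μm/a
  mass loss = 2.341 μm/a × 8.96 g/cm³ = 20.97 g·m⁻²·a⁻¹
zinc: T>10 °C ⇒ hinge -0.071·(18.4−10) = -0.5964
  sulphur-dioxide contribution → 1.403 μm/a
  chloride contribution → 0.8038 μm/a
  ⇒ r_corr(zinc) = 2.207 μm/a
  mass loss = 2.207 μm/a × 7.14 g/cm³ = 15.76 g·m⁻²·a⁻¹
Ordering by g·m⁻²·a⁻¹: copper (21) > zinc (15.8)

zinc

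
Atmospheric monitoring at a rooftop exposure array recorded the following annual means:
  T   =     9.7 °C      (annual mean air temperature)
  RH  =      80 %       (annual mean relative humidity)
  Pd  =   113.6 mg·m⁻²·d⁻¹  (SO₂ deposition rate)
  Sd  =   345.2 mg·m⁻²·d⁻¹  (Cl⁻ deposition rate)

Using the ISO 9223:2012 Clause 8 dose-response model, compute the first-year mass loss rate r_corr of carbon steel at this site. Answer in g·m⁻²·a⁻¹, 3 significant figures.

r_corr = 1.39e+03 g·m⁻²·a⁻¹

carbon steel: f(T) = +0.150·(T−10) [T≤10 °C] = -0.0450
  Pd branch = 1.77·Pd^0.52·e^(0.02·RH+f) = 98.2 μm/a
  Cl⁻ term: 0.102·345.2^0.62·exp(0.033·80+0.04·9.7) = 78.93
  sum: 98.2 + 78.93 → r_corr = 177.1 μm/a
Convert to mass loss: 177.1 μm/a × 7.85 g/cm³ = 1390 g·m⁻²·a⁻¹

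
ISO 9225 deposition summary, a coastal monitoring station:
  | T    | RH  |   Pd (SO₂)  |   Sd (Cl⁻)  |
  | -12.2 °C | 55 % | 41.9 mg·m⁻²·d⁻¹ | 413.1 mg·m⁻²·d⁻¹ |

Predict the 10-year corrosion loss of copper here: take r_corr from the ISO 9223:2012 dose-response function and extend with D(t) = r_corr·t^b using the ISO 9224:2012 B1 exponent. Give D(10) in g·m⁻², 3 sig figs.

copper: T≤10 °C ⇒ hinge +0.126·(-12.2−10) = -2.7972
  SO₂ term: 0.0053·41.9^0.26·exp(0.059·55-2.7972) = 0.0219
  Sd branch = 0.01025·Sd^0.27·e^(0.036·RH+0.049·T) = 0.2077 μm/a
  sum: 0.0219 + 0.2077 → r_corr = 0.2296 μm/a
ISO 9224: D(t) = r_corr · t^b with b = 0.667 (copper, B1)
  D(10) = 0.2296 × 10^0.667 = 0.2296 × 4.645 = 1.066 μm
  Mass loss = 1.066 μm × 8.96 g/cm³ = 9.554 g·m⁻²

D(10) = 9.55 g·m⁻²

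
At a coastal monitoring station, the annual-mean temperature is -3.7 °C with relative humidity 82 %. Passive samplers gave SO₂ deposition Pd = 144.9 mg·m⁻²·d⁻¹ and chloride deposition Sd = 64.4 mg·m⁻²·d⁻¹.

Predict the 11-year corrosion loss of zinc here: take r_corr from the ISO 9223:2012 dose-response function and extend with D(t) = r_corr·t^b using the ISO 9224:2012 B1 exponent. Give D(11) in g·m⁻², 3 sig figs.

D(11) = 163 g·m⁻²

zinc: f(T) = +0.038·(T−10) [T≤10 °C] = -0.5206
  SO₂ term: 0.0129·144.9^0.44·exp(0.046·82-0.5206) = 2.975
  Sd branch = 0.0175·Sd^0.57·e^(0.008·RH+0.085·T) = 0.2645 μm/a
  r_corr = 2.975 + 0.2645 = 3.24 μm/a
ISO 9224: D(t) = r_corr · t^b with b = 0.813 (zinc, B1)
  D(11) = 3.24 × 11^0.813 = 3.24 × 7.025 = 22.76 μm
  Mass loss = 22.76 μm × 7.14 g/cm³ = 162.5 g·m⁻²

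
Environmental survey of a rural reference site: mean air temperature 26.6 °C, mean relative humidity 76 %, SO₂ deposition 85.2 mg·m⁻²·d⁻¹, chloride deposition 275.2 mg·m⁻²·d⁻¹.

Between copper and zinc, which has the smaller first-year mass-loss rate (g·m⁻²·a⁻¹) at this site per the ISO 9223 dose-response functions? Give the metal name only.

copper

copper: T>10 °C ⇒ hinge -0.080·(26.6−10) = -1.3280
  sulphur-dioxide contribution → 0.3952 μm/a
  chloride contribution → 2.653 μm/a
  total first-year rate 3.048 μm/a
  mass loss = 3.048 μm/a × 8.96 g/cm³ = 27.31 g·m⁻²·a⁻¹
zinc: f(T) = -0.071·(T−10) [T>10 °C] = -1.1786
  sulphur-dioxide contribution → 0.9256 μm/a
  chloride contribution → 7.579 μm/a
  ⇒ r_corr(zinc) = 8.505 μm/a
  mass loss = 8.505 μm/a × 7.14 g/cm³ = 60.72 g·m⁻²·a⁻¹
Ordering by g·m⁻²·a⁻¹: zinc (60.7) > copper (27.3)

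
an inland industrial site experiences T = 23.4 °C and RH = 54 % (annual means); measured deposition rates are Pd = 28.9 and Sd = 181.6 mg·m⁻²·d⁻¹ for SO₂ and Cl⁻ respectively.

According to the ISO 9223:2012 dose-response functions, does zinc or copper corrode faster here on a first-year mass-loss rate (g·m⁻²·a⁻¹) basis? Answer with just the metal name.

zinc

zinc: T>10 °C ⇒ hinge -0.071·(23.4−10) = -0.9514
  Pd branch = 0.0129·Pd^0.44·e^(0.046·RH+f) = 0.2624 μm/a
  Sd branch = 0.0175·Sd^0.57·e^(0.008·RH+0.085·T) = 3.821 μm/a
  sum: 0.2624 + 3.821 → r_corr = 4.083 μm/a
  mass loss = 4.083 μm/a × 7.14 g/cm³ = 29.15 g·m⁻²·a⁻¹
copper: f(T) = -0.080·(T−10) [T>10 °C] = -1.0720
  SO₂ term: 0.0053·28.9^0.26·exp(0.059·54-1.0720) = 0.1052
  Cl⁻ term: 0.01025·181.6^0.27·exp(0.036·54+0.049·23.4) = 0.9182
  sum: 0.1052 + 0.9182 → r_corr = 1.023 μm/a
  mass loss = 1.023 μm/a × 8.96 g/cm³ = 9.17 g·m⁻²·a⁻¹
Ordering by g·m⁻²·a⁻¹: zinc (29.2) > copper (9.17)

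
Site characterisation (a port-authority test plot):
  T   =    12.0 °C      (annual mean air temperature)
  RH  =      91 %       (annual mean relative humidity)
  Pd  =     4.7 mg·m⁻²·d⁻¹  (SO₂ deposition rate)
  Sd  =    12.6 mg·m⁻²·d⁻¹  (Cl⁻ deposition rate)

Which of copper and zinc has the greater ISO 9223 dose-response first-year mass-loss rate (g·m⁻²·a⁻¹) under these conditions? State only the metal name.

copper

copper: T>10 °C ⇒ hinge -0.080·(12.0−10) = -0.1600
  Pd branch = 0.0053·Pd^0.26·e^(0.059·RH+f) = 1.45 μm/a
  Sd branch = 0.01025·Sd^0.27·e^(0.036·RH+0.049·T) = 0.9681 μm/a
  sum: 1.45 + 0.9681 → r_corr = 2.418 μm/a
  mass loss = 2.418 μm/a × 8.96 g/cm³ = 21.66 g·m⁻²·a⁻¹
zinc: temperature factor f = -0.071·(2.0) = -0.1420
  Pd branch = 0.0129·Pd^0.44·e^(0.046·RH+f) = 1.454 μm/a
  Cl⁻ term: 0.0175·12.6^0.57·exp(0.008·91+0.085·12.0) = 0.426
  r_corr = 1.454 + 0.426 = 1.88 μm/a
  mass loss = 1.88 μm/a × 7.14 g/cm³ = 13.42 g·m⁻²·a⁻¹
Ordering by g·m⁻²·a⁻¹: copper (21.7) > zinc (13.4)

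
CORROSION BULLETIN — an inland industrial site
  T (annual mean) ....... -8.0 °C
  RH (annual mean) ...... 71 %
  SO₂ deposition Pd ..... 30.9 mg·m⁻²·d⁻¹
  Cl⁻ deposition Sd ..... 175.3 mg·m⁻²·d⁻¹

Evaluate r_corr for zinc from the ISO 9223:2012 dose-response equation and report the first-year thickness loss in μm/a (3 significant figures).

zinc: f(T) = +0.038·(T−10) [T≤10 °C] = -0.6840
  sulphur-dioxide contribution → 0.7718 μm/a
  chloride contribution → 0.2974 μm/a
  ⇒ r_corr(zinc) = 1.069 μm/a

r_corr = 1.07 μm/a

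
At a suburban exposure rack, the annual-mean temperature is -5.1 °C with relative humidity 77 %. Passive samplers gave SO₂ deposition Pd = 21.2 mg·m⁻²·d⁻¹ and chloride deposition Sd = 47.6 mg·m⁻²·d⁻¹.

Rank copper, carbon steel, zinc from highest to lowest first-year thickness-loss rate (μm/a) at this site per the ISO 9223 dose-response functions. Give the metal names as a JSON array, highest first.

["carbon steel", "zinc", "copper"]

copper: f(T) = +0.126·(T−10) [T≤10 °C] = -1.9026
  SO₂ term: 0.0053·21.2^0.26·exp(0.059·77-1.9026) = 0.1644
  Sd branch = 0.01025·Sd^0.27·e^(0.036·RH+0.049·T) = 0.3623 μm/a
  sum: 0.1644 + 0.3623 → r_corr = 0.5266 μm/a
carbon steel: T≤10 °C ⇒ hinge +0.150·(-5.1−10) = -2.2650
  SO₂ term: 1.77·21.2^0.52·exp(0.02·77-2.2650) = 4.196
  Sd branch = 0.102·Sd^0.62·e^(0.033·RH+0.04·T) = 11.58 μm/a
  sum: 4.196 + 11.58 → r_corr = 15.77 μm/a
zinc: T≤10 °C ⇒ hinge +0.038·(-5.1−10) = -0.5738
  SO₂ term: 0.0129·21.2^0.44·exp(0.046·77-0.5738) = 0.9622
  Cl⁻ term: 0.0175·47.6^0.57·exp(0.008·77+0.085·-5.1) = 0.1899
  r_corr = 0.9622 + 0.1899 = 1.152 μm/a
Ordering by μm/a: carbon steel (15.8) > zinc (1.15) > copper (0.527)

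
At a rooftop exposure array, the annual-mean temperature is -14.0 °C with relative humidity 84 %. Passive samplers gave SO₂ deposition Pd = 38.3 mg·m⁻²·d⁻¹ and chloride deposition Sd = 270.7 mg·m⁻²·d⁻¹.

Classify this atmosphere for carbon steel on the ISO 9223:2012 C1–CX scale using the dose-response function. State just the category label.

carbon steel: T≤10 °C ⇒ hinge +0.150·(-14.0−10) = -3.6000
  SO₂ term: 1.77·38.3^0.52·exp(0.02·84-3.6000) = 1.727
  Sd branch = 0.102·Sd^0.62·e^(0.033·RH+0.04·T) = 30.02 μm/a
  sum: 1.727 + 30.02 → r_corr = 31.75 μm/a
Category bounds: 25…50 μm/a bracket r_corr ⇒ C3

C3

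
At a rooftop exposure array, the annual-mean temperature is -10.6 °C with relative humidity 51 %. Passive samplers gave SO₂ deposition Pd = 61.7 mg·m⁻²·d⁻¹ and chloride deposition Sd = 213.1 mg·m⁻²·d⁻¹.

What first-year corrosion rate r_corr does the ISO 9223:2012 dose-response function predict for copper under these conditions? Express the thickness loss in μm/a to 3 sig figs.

r_corr = 0.186 μm/a

copper: T≤10 °C ⇒ hinge +0.126·(-10.6−10) = -2.5956
  SO₂ term: 0.0053·61.7^0.26·exp(0.059·51-2.5956) = 0.0234
  Cl⁻ term: 0.01025·213.1^0.27·exp(0.036·51+0.049·-10.6) = 0.1626
  sum: 0.0234 + 0.1626 → r_corr = 0.186 μm/a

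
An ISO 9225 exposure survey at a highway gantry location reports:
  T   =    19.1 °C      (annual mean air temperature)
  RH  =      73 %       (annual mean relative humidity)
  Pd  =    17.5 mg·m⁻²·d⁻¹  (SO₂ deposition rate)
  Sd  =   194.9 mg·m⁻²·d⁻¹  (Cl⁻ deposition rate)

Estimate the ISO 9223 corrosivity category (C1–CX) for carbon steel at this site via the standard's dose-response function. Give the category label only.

C5

carbon steel: temperature factor f = -0.054·(9.1) = -0.4914
  Pd branch = 1.77·Pd^0.52·e^(0.02·RH+f) = 20.65 μm/a
  Cl⁻ term: 0.102·194.9^0.62·exp(0.033·73+0.04·19.1) = 64.02
  sum: 20.65 + 64.02 → r_corr = 84.67 μm/a
84.7 μm/a falls in (80, 200] for carbon steel → category C5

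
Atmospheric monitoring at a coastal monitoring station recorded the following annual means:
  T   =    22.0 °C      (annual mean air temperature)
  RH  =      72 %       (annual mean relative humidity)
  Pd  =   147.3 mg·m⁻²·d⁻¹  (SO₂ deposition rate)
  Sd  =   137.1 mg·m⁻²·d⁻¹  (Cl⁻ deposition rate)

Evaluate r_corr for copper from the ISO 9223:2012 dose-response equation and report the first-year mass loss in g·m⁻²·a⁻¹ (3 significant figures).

r_corr = 18.3 g·m⁻²·a⁻¹

copper: f(T) = -0.080·(T−10) [T>10 °C] = -0.9600
  Pd branch = 0.0053·Pd^0.26·e^(0.059·RH+f) = 0.52 μm/a
  Cl⁻ term: 0.01025·137.1^0.27·exp(0.036·72+0.049·22.0) = 1.519
  sum: 0.52 + 1.519 → r_corr = 2.039 μm/a
Convert to mass loss: 2.039 μm/a × 8.96 g/cm³ = 18.27 g·m⁻²·a⁻¹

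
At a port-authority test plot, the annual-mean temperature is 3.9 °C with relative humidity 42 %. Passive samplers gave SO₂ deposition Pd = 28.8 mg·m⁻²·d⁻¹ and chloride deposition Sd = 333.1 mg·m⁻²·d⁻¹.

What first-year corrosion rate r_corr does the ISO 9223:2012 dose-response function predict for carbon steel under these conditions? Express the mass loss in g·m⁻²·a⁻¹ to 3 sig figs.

carbon steel: temperature factor f = +0.150·(-6.1) = -0.9150
  Pd branch = 1.77·Pd^0.52·e^(0.02·RH+f) = 9.425 μm/a
  Sd branch = 0.102·Sd^0.62·e^(0.033·RH+0.04·T) = 17.47 μm/a
  sum: 9.425 + 17.47 → r_corr = 26.89 μm/a
Convert to mass loss: 26.89 μm/a × 7.85 g/cm³ = 211.1 g·m⁻²·a⁻¹

r_corr = 211 g·m⁻²·a⁻¹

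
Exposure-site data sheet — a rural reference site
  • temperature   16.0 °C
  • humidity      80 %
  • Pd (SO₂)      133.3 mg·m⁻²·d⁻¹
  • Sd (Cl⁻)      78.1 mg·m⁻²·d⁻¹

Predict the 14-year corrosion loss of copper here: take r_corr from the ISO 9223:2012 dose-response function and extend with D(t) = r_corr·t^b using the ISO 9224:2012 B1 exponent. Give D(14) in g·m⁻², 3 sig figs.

copper: temperature factor f = -0.080·(6.0) = -0.4800
  Pd branch = 0.0053·Pd^0.26·e^(0.059·RH+f) = 1.313 μm/a
  Sd branch = 0.01025·Sd^0.27·e^(0.036·RH+0.049·T) = 1.297 μm/a
  r_corr = 1.313 + 1.297 = 2.61 μm/a
Power-law: D(14) = r_corr · 14^0.667
  D(14) = 2.61 × 14^0.667 = 2.61 × 5.814 = 15.17 μm
  Mass loss = 15.17 μm × 8.96 g/cm³ = 136 g·m⁻²

D(14) = 136 g·m⁻²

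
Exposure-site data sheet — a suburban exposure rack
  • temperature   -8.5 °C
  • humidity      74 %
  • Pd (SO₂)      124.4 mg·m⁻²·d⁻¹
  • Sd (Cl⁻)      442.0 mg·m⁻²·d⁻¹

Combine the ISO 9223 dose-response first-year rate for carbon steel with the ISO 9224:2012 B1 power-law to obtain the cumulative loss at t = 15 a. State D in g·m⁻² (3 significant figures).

D(15) = 1.37e+03 g·m⁻²

carbon steel: T≤10 °C ⇒ hinge +0.150·(-8.5−10) = -2.7750
  Pd branch = 1.77·Pd^0.52·e^(0.02·RH+f) = 5.955 μm/a
  Cl⁻ term: 0.102·442.0^0.62·exp(0.033·74+0.04·-8.5) = 36.45
  sum: 5.955 + 36.45 → r_corr = 42.4 μm/a
Long-term exponent b (ISO 9224 Table 2, B1) = 0.523
  D(15) = 42.4 × 15^0.523 = 42.4 × 4.122 = 174.8 μm
  Mass loss = 174.8 μm × 7.85 g/cm³ = 1372 g·m⁻²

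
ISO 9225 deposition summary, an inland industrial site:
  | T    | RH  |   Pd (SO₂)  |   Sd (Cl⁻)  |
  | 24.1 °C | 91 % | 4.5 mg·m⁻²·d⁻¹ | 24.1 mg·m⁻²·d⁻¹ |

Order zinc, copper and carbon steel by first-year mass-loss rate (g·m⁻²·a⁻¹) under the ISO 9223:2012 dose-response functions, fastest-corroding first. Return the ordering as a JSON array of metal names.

zinc: f(T) = -0.071·(T−10) [T>10 °C] = -1.0011
  Pd branch = 0.0129·Pd^0.44·e^(0.046·RH+f) = 0.6042 μm/a
  Sd branch = 0.0175·Sd^0.57·e^(0.008·RH+0.085·T) = 1.724 μm/a
  sum: 0.6042 + 1.724 → r_corr = 2.328 μm/a
  mass loss = 2.328 μm/a × 7.14 g/cm³ = 16.63 g·m⁻²·a⁻¹
copper: T>10 °C ⇒ hinge -0.080·(24.1−10) = -1.1280
  SO₂ term: 0.0053·4.5^0.26·exp(0.059·91-1.1280) = 0.5444
  Sd branch = 0.01025·Sd^0.27·e^(0.036·RH+0.049·T) = 2.087 μm/a
  sum: 0.5444 + 2.087 → r_corr = 2.631 μm/a
  mass loss = 2.631 μm/a × 8.96 g/cm³ = 23.58 g·m⁻²·a⁻¹
carbon steel: f(T) = -0.054·(T−10) [T>10 °C] = -0.7614
  Pd branch = 1.77·Pd^0.52·e^(0.02·RH+f) = 11.15 μm/a
  Cl⁻ term: 0.102·24.1^0.62·exp(0.033·91+0.04·24.1) = 38.75
  r_corr = 11.15 + 38.75 = 49.91 μm/a
  mass loss = 49.91 μm/a × 7.85 g/cm³ = 391.8 g·m⁻²·a⁻¹
Ordering by g·m⁻²·a⁻¹: carbon steel (392) > copper (23.6) > zinc (16.6)

["carbon steel", "copper", "zinc"]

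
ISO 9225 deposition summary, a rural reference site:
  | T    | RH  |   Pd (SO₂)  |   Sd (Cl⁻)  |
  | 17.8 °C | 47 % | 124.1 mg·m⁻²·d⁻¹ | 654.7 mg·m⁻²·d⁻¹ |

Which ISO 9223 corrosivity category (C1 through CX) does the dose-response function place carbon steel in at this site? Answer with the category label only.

carbon steel: f(T) = -0.054·(T−10) [T>10 °C] = -0.4212
  sulphur-dioxide contribution → 36.48 μm/a
  chloride contribution → 54.62 μm/a
  ⇒ r_corr(carbon steel) = 91.1 μm/a
ISO 9223 Table 2 (carbon steel): 80 < 91.1 ≤ 200 μm/a ⇒ C5

C5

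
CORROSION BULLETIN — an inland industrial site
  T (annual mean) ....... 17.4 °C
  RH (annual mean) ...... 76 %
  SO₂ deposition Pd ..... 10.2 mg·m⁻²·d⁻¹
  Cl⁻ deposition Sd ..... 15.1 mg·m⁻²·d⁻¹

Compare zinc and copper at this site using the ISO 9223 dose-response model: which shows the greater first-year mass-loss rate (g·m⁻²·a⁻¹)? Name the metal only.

copper

zinc: f(T) = -0.071·(T−10) [T>10 °C] = -0.5254
  sulphur-dioxide contribution → 0.699 μm/a
  chloride contribution → 0.6629 μm/a
  total first-year rate 1.362 μm/a
  mass loss = 1.362 μm/a × 7.14 g/cm³ = 9.724 g·m⁻²·a⁻¹
copper: temperature factor f = -0.080·(7.4) = -0.5920
  sulphur-dioxide contribution → 0.4751 μm/a
  chloride contribution → 0.7719 μm/a
  total first-year rate 1.247 μm/a
  mass loss = 1.247 μm/a × 8.96 g/cm³ = 11.17 g·m⁻²·a⁻¹
Ordering by g·m⁻²·a⁻¹: copper (11.2) > zinc (9.72)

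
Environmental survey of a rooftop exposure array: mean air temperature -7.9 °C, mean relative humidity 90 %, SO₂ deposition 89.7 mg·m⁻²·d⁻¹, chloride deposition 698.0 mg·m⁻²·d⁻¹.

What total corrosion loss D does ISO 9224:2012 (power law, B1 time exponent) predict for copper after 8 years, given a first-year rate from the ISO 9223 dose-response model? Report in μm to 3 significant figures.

D(8) = 5.62 μm

copper: temperature factor f = +0.126·(-17.9) = -2.2554
  SO₂ term: 0.0053·89.7^0.26·exp(0.059·90-2.2554) = 0.3619
  Sd branch = 0.01025·Sd^0.27·e^(0.036·RH+0.049·T) = 1.041 μm/a
  sum: 0.3619 + 1.041 → r_corr = 1.403 μm/a
Power-law: D(8) = r_corr · 8^0.667
  D(8) = 1.403 × 8^0.667 = 1.403 × 4.003 = 5.617 μm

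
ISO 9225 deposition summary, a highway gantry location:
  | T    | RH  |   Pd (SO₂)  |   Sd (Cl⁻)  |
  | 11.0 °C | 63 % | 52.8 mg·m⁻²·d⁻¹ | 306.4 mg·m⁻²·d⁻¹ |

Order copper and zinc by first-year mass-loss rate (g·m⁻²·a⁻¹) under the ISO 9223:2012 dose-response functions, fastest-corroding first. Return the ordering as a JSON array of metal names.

copper: f(T) = -0.080·(T−10) [T>10 °C] = -0.0800
  Pd branch = 0.0053·Pd^0.26·e^(0.059·RH+f) = 0.5645 μm/a
  Cl⁻ term: 0.01025·306.4^0.27·exp(0.036·63+0.049·11.0) = 0.7963
  sum: 0.5645 + 0.7963 → r_corr = 1.361 μm/a
  mass loss = 1.361 μm/a × 8.96 g/cm³ = 12.19 g·m⁻²·a⁻¹
zinc: temperature factor f = -0.071·(1.0) = -0.0710
  Pd branch = 0.0129·Pd^0.44·e^(0.046·RH+f) = 1.248 μm/a
  Sd branch = 0.0175·Sd^0.57·e^(0.008·RH+0.085·T) = 1.928 μm/a
  sum: 1.248 + 1.928 → r_corr = 3.177 μm/a
  mass loss = 3.177 μm/a × 7.14 g/cm³ = 22.68 g·m⁻²·a⁻¹
Ordering by g·m⁻²·a⁻¹: zinc (22.7) > copper (12.2)

["zinc", "copper"]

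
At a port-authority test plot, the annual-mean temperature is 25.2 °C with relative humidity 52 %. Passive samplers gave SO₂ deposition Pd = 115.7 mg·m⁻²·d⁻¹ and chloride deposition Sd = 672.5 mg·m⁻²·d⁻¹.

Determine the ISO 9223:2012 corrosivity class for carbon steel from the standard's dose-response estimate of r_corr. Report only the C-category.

C5

carbon steel: f(T) = -0.054·(T−10) [T>10 °C] = -0.8208
  sulphur-dioxide contribution → 26.07 μm/a
  chloride contribution → 88.06 μm/a
  ⇒ r_corr(carbon steel) = 114.1 μm/a
Category bounds: 80…200 μm/a bracket r_corr ⇒ C5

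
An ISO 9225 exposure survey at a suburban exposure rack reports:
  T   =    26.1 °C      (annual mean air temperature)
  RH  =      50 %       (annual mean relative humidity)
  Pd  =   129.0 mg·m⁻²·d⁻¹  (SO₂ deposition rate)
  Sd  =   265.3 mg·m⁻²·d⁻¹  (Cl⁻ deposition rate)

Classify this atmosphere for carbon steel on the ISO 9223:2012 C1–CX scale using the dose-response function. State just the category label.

carbon steel: f(T) = -0.054·(T−10) [T>10 °C] = -0.8694
  sulphur-dioxide contribution → 25.25 μm/a
  chloride contribution → 48.01 μm/a
  ⇒ r_corr(carbon steel) = 73.25 μm/a
Category bounds: 50…80 μm/a bracket r_corr ⇒ C4

C4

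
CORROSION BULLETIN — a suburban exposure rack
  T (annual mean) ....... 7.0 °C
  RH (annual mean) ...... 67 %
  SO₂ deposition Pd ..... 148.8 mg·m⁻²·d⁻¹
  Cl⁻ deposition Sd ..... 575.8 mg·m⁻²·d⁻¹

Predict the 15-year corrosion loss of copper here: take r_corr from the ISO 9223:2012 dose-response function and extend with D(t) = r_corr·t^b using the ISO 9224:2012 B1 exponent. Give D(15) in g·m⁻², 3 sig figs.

copper: T≤10 °C ⇒ hinge +0.126·(7.0−10) = -0.3780
  sulphur-dioxide contribution → 0.6946 μm/a
  chloride contribution → 0.8964 μm/a
  total first-year rate 1.591 μm/a
Power-law: D(15) = r_corr · 15^0.667
  D(15) = 1.591 × 15^0.667 = 1.591 × 6.088 = 9.685 μm
  Mass loss = 9.685 μm × 8.96 g/cm³ = 86.78 g·m⁻²

D(15) = 86.8 g·m⁻²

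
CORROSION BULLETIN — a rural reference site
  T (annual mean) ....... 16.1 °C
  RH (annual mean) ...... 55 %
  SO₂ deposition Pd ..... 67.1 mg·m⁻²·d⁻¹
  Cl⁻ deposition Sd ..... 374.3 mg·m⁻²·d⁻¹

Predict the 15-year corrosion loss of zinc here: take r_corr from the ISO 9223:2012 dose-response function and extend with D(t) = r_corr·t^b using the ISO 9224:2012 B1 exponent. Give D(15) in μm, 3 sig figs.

D(15) = 34.3 μm

zinc: f(T) = -0.071·(T−10) [T>10 °C] = -0.4331
  Pd branch = 0.0129·Pd^0.44·e^(0.046·RH+f) = 0.6684 μm/a
  Cl⁻ term: 0.0175·374.3^0.57·exp(0.008·55+0.085·16.1) = 3.127
  r_corr = 0.6684 + 3.127 = 3.796 μm/a
ISO 9224: D(t) = r_corr · t^b with b = 0.813 (zinc, B1)
  D(15) = 3.796 × 15^0.813 = 3.796 × 9.04 = 34.31 μm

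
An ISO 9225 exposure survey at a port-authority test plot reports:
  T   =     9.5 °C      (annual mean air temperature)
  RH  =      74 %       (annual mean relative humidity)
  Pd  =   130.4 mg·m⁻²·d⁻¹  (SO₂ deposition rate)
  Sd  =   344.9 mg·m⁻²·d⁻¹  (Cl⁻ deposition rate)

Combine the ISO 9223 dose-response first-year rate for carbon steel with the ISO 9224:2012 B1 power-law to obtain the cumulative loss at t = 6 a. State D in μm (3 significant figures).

D(6) = 396 μm

carbon steel: f(T) = +0.150·(T−10) [T≤10 °C] = -0.0750
  Pd branch = 1.77·Pd^0.52·e^(0.02·RH+f) = 90.8 μm/a
  Sd branch = 0.102·Sd^0.62·e^(0.033·RH+0.04·T) = 64.2 μm/a
  sum: 90.8 + 64.2 → r_corr = 155 μm/a
Long-term exponent b (ISO 9224 Table 2, B1) = 0.523
  D(6) = 155 × 6^0.523 = 155 × 2.553 = 395.7 μm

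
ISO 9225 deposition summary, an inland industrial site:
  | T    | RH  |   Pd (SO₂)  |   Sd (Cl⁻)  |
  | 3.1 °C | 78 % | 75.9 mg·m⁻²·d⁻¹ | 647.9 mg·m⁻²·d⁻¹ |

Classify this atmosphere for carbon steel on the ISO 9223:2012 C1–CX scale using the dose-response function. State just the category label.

C5

carbon steel: f(T) = +0.150·(T−10) [T≤10 °C] = -1.0350
  SO₂ term: 1.77·75.9^0.52·exp(0.02·78-1.0350) = 28.43
  Cl⁻ term: 0.102·647.9^0.62·exp(0.033·78+0.04·3.1) = 83.84
  sum: 28.43 + 83.84 → r_corr = 112.3 μm/a
Category bounds: 80…200 μm/a bracket r_corr ⇒ C5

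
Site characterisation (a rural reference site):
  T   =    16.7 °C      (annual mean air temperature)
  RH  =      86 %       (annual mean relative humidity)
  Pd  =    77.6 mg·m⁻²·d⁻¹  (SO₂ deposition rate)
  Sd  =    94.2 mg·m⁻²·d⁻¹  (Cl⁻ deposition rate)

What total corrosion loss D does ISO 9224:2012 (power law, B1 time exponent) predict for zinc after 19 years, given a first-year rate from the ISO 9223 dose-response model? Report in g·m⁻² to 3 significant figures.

zinc: temperature factor f = -0.071·(6.7) = -0.4757
  sulphur-dioxide contribution → 2.842 μm/a
  chloride contribution → 1.921 μm/a
  ⇒ r_corr(zinc) = 4.763 μm/a
Long-term exponent b (ISO 9224 Table 2, B1) = 0.813
  D(19) = 4.763 × 19^0.813 = 4.763 × 10.96 = 52.18 μm
  Mass loss = 52.18 μm × 7.14 g/cm³ = 372.6 g·m⁻²

D(19) = 373 g·m⁻²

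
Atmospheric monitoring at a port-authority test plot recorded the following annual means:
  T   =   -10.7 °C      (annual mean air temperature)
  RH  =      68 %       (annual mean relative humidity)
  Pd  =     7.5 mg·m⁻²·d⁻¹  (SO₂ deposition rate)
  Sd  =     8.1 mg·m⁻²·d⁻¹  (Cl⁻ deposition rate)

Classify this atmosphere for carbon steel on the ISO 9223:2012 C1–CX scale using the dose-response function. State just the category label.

carbon steel: T≤10 °C ⇒ hinge +0.150·(-10.7−10) = -3.1050
  Pd branch = 1.77·Pd^0.52·e^(0.02·RH+f) = 0.8814 μm/a
  Cl⁻ term: 0.102·8.1^0.62·exp(0.033·68+0.04·-10.7) = 2.294
  sum: 0.8814 + 2.294 → r_corr = 3.175 μm/a
Category bounds: 1.3…25 μm/a bracket r_corr ⇒ C2

C2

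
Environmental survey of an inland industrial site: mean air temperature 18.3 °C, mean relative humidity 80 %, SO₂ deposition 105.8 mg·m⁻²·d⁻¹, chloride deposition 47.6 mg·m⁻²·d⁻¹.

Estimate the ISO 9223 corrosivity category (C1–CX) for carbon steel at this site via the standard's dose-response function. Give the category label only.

carbon steel: f(T) = -0.054·(T−10) [T>10 °C] = -0.4482
  SO₂ term: 1.77·105.8^0.52·exp(0.02·80-0.4482) = 63.23
  Cl⁻ term: 0.102·47.6^0.62·exp(0.033·80+0.04·18.3) = 32.6
  sum: 63.23 + 32.6 → r_corr = 95.83 μm/a
95.8 μm/a falls in (80, 200] for carbon steel → category C5

C5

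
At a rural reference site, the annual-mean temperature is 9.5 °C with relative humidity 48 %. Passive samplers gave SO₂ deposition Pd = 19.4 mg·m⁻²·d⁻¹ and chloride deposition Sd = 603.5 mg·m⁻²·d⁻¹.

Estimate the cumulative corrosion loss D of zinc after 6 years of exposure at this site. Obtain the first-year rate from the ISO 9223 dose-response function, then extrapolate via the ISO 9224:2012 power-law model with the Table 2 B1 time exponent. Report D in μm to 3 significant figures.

zinc: temperature factor f = +0.038·(-0.5) = -0.0190
  sulphur-dioxide contribution → 0.4245 μm/a
  chloride contribution → 2.216 μm/a
  total first-year rate 2.64 μm/a
Power-law: D(6) = r_corr · 6^0.813
  D(6) = 2.64 × 6^0.813 = 2.64 × 4.292 = 11.33 μm

D(6) = 11.3 μm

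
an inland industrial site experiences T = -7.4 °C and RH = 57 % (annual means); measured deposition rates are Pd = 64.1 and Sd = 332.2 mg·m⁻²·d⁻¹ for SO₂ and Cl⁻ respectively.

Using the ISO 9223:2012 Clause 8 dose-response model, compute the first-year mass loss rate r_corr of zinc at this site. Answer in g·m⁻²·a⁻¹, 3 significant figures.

r_corr = 6.96 g·m⁻²·a⁻¹

zinc: f(T) = +0.038·(T−10) [T≤10 °C] = -0.6612
  Pd branch = 0.0129·Pd^0.44·e^(0.046·RH+f) = 0.5717 μm/a
  Cl⁻ term: 0.0175·332.2^0.57·exp(0.008·57+0.085·-7.4) = 0.4028
  sum: 0.5717 + 0.4028 → r_corr = 0.9745 μm/a
Convert to mass loss: 0.9745 μm/a × 7.14 g/cm³ = 6.958 g·m⁻²·a⁻¹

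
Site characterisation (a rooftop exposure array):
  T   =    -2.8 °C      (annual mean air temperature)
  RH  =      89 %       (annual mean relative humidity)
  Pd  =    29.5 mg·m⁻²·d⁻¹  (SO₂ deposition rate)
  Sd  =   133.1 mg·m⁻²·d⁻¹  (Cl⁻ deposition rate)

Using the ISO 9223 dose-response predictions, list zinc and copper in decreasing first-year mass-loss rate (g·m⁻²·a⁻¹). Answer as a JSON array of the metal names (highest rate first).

["zinc", "copper"]

zinc: f(T) = +0.038·(T−10) [T≤10 °C] = -0.4864
  SO₂ term: 0.0129·29.5^0.44·exp(0.046·89-0.4864) = 2.109
  Sd branch = 0.0175·Sd^0.57·e^(0.008·RH+0.085·T) = 0.4567 μm/a
  sum: 2.109 + 0.4567 → r_corr = 2.566 μm/a
  mass loss = 2.566 μm/a × 7.14 g/cm³ = 18.32 g·m⁻²·a⁻¹
copper: T≤10 °C ⇒ hinge +0.126·(-2.8−10) = -1.6128
  Pd branch = 0.0053·Pd^0.26·e^(0.059·RH+f) = 0.4858 μm/a
  Sd branch = 0.01025·Sd^0.27·e^(0.036·RH+0.049·T) = 0.8244 μm/a
  sum: 0.4858 + 0.8244 → r_corr = 1.31 μm/a
  mass loss = 1.31 μm/a × 8.96 g/cm³ = 11.74 g·m⁻²·a⁻¹
Ordering by g·m⁻²·a⁻¹: zinc (18.3) > copper (11.7)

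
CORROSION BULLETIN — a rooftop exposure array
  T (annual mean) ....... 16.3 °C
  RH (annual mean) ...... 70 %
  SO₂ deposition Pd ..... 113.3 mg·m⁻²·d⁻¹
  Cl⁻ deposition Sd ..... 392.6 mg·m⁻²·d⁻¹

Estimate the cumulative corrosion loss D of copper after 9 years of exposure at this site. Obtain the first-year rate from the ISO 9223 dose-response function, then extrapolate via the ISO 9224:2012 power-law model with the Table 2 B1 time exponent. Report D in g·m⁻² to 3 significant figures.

D(9) = 81.5 g·m⁻²

copper: T>10 °C ⇒ hinge -0.080·(16.3−10) = -0.5040
  SO₂ term: 0.0053·113.3^0.26·exp(0.059·70-0.5040) = 0.681
  Sd branch = 0.01025·Sd^0.27·e^(0.036·RH+0.049·T) = 1.42 μm/a
  r_corr = 0.681 + 1.42 = 2.101 μm/a
Power-law: D(9) = r_corr · 9^0.667
  D(9) = 2.101 × 9^0.667 = 2.101 × 4.33 = 9.098 μm
  Mass loss = 9.098 μm × 8.96 g/cm³ = 81.52 g·m⁻²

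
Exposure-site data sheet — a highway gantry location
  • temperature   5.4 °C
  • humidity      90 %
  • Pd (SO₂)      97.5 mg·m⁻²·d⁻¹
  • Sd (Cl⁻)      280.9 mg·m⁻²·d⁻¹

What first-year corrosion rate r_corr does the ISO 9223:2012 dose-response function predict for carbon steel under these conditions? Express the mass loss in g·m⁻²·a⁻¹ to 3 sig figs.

carbon steel: temperature factor f = +0.150·(-4.6) = -0.6900
  sulphur-dioxide contribution → 58.12 μm/a
  chloride contribution → 81.35 μm/a
  ⇒ r_corr(carbon steel) = 139.5 μm/a
Convert to mass loss: 139.5 μm/a × 7.85 g/cm³ = 1095 g·m⁻²·a⁻¹

r_corr = 1.09e+03 g·m⁻²·a⁻¹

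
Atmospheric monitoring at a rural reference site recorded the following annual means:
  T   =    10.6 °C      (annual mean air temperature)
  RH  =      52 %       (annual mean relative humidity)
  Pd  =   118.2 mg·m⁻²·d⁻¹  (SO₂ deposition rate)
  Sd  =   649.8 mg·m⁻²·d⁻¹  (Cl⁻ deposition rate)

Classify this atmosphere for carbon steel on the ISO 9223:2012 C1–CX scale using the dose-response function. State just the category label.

carbon steel: f(T) = -0.054·(T−10) [T>10 °C] = -0.0324
  sulphur-dioxide contribution → 57.99 μm/a
  chloride contribution → 48.07 μm/a
  ⇒ r_corr(carbon steel) = 106.1 μm/a
106 μm/a falls in (80, 200] for carbon steel → category C5

C5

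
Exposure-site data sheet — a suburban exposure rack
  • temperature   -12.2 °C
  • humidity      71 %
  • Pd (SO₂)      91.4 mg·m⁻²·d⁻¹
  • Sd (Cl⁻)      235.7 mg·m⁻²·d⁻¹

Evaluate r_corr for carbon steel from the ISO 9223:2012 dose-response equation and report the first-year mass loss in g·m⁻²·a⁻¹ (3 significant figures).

carbon steel: temperature factor f = +0.150·(-22.2) = -3.3300
  sulphur-dioxide contribution → 2.743 μm/a
  chloride contribution → 19.28 μm/a
  ⇒ r_corr(carbon steel) = 22.02 μm/a
Convert to mass loss: 22.02 μm/a × 7.85 g/cm³ = 172.9 g·m⁻²·a⁻¹

r_corr = 173 g·m⁻²·a⁻¹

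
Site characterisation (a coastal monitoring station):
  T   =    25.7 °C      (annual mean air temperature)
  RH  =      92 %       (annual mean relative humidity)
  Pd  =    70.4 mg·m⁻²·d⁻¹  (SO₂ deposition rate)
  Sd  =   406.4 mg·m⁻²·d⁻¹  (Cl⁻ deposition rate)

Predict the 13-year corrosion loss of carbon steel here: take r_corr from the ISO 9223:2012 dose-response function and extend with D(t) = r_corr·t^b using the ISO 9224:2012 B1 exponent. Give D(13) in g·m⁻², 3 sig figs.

D(13) = 8.70e+03 g·m⁻²

carbon steel: f(T) = -0.054·(T−10) [T>10 °C] = -0.8478
  Pd branch = 1.77·Pd^0.52·e^(0.02·RH+f) = 43.61 μm/a
  Sd branch = 0.102·Sd^0.62·e^(0.033·RH+0.04·T) = 246.1 μm/a
  r_corr = 43.61 + 246.1 = 289.7 μm/a
ISO 9224: D(t) = r_corr · t^b with b = 0.523 (carbon steel, B1)
  D(13) = 289.7 × 13^0.523 = 289.7 × 3.825 = 1108 μm
  Mass loss = 1108 μm × 7.85 g/cm³ = 8698 g·m⁻²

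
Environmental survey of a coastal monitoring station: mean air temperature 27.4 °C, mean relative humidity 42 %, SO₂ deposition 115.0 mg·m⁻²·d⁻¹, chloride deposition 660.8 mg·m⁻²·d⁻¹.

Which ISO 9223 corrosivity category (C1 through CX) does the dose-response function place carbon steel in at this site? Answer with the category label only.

carbon steel: temperature factor f = -0.054·(17.4) = -0.9396
  SO₂ term: 1.77·115.0^0.52·exp(0.02·42-0.9396) = 18.89
  Cl⁻ term: 0.102·660.8^0.62·exp(0.033·42+0.04·27.4) = 68.39
  r_corr = 18.89 + 68.39 = 87.28 μm/a
Category bounds: 80…200 μm/a bracket r_corr ⇒ C5

C5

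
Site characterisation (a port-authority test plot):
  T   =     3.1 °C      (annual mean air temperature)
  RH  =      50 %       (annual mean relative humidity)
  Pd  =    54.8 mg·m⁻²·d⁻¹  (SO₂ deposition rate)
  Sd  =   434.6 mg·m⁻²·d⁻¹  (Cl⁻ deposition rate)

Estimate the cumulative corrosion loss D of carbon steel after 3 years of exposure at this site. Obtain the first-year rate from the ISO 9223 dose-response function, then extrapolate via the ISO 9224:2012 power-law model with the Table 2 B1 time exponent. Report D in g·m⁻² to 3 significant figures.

D(3) = 553 g·m⁻²

carbon steel: f(T) = +0.150·(T−10) [T≤10 °C] = -1.0350
  sulphur-dioxide contribution → 13.71 μm/a
  chloride contribution → 25.98 μm/a
  total first-year rate 39.69 μm/a
ISO 9224: D(t) = r_corr · t^b with b = 0.523 (carbon steel, B1)
  D(3) = 39.69 × 3^0.523 = 39.69 × 1.776 = 70.5 μm
  Mass loss = 70.5 μm × 7.85 g/cm³ = 553.4 g·m⁻²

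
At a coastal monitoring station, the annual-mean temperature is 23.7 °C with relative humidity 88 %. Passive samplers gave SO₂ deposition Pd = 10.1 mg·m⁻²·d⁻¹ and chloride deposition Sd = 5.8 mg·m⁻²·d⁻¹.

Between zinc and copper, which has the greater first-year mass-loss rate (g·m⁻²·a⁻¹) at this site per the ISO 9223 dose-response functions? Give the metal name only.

copper

zinc: temperature factor f = -0.071·(13.7) = -0.9727
  SO₂ term: 0.0129·10.1^0.44·exp(0.046·88-0.9727) = 0.7728
  Sd branch = 0.0175·Sd^0.57·e^(0.008·RH+0.085·T) = 0.7225 μm/a
  r_corr = 0.7728 + 0.7225 = 1.495 μm/a
  mass loss = 1.495 μm/a × 7.14 g/cm³ = 10.68 g·m⁻²·a⁻¹
copper: f(T) = -0.080·(T−10) [T>10 °C] = -1.0960
  SO₂ term: 0.0053·10.1^0.26·exp(0.059·88-1.0960) = 0.5811
  Sd branch = 0.01025·Sd^0.27·e^(0.036·RH+0.049·T) = 1.25 μm/a
  r_corr = 0.5811 + 1.25 = 1.832 μm/a
  mass loss = 1.832 μm/a × 8.96 g/cm³ = 16.41 g·m⁻²·a⁻¹
Ordering by g·m⁻²·a⁻¹: copper (16.4) > zinc (10.7)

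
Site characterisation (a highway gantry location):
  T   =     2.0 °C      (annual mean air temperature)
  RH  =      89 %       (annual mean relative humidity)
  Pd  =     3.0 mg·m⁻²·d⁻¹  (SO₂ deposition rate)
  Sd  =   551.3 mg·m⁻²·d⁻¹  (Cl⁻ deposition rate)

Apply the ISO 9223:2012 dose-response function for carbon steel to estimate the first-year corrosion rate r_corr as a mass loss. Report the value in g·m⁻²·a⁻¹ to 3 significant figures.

carbon steel: T≤10 °C ⇒ hinge +0.150·(2.0−10) = -1.2000
  SO₂ term: 1.77·3.0^0.52·exp(0.02·89-1.2000) = 5.597
  Cl⁻ term: 0.102·551.3^0.62·exp(0.033·89+0.04·2.0) = 104.4
  sum: 5.597 + 104.4 → r_corr = 110 μm/a
Convert to mass loss: 110 μm/a × 7.85 g/cm³ = 863.2 g·m⁻²·a⁻¹

r_corr = 863 g·m⁻²·a⁻¹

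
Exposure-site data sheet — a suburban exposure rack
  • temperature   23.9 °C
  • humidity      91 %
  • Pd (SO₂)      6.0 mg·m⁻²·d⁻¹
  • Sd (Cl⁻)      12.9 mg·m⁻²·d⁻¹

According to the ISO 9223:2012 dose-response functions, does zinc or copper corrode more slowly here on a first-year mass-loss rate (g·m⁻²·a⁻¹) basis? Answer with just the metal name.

zinc

zinc: T>10 °C ⇒ hinge -0.071·(23.9−10) = -0.9869
  Pd branch = 0.0129·Pd^0.44·e^(0.046·RH+f) = 0.6955 μm/a
  Sd branch = 0.0175·Sd^0.57·e^(0.008·RH+0.085·T) = 1.187 μm/a
  sum: 0.6955 + 1.187 → r_corr = 1.883 μm/a
  mass loss = 1.883 μm/a × 7.14 g/cm³ = 13.44 g·m⁻²·a⁻¹
copper: temperature factor f = -0.080·(13.9) = -1.1120
  Pd branch = 0.0053·Pd^0.26·e^(0.059·RH+f) = 0.5962 μm/a
  Sd branch = 0.01025·Sd^0.27·e^(0.036·RH+0.049·T) = 1.746 μm/a
  r_corr = 0.5962 + 1.746 = 2.342 μm/a
  mass loss = 2.342 μm/a × 8.96 g/cm³ = 20.98 g·m⁻²·a⁻¹
Ordering by g·m⁻²·a⁻¹: copper (21) > zinc (13.4)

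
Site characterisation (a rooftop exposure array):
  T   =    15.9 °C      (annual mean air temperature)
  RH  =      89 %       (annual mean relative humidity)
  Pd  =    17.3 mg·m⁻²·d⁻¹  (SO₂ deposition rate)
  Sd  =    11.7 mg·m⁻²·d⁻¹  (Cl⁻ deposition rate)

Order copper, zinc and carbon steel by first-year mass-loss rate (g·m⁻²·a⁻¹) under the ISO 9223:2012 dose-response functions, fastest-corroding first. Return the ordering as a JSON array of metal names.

copper: T>10 °C ⇒ hinge -0.080·(15.9−10) = -0.4720
  Pd branch = 0.0053·Pd^0.26·e^(0.059·RH+f) = 1.323 μm/a
  Cl⁻ term: 0.01025·11.7^0.27·exp(0.036·89+0.049·15.9) = 1.069
  sum: 1.323 + 1.069 → r_corr = 2.392 μm/a
  mass loss = 2.392 μm/a × 8.96 g/cm³ = 21.43 g·m⁻²·a⁻¹
zinc: temperature factor f = -0.071·(5.9) = -0.4189
  SO₂ term: 0.0129·17.3^0.44·exp(0.046·89-0.4189) = 1.784
  Cl⁻ term: 0.0175·11.7^0.57·exp(0.008·89+0.085·15.9) = 0.5598
  sum: 1.784 + 0.5598 → r_corr = 2.344 μm/a
  mass loss = 2.344 μm/a × 7.14 g/cm³ = 16.74 g·m⁻²·a⁻¹
carbon steel: f(T) = -0.054·(T−10) [T>10 °C] = -0.3186
  SO₂ term: 1.77·17.3^0.52·exp(0.02·89-0.3186) = 33.61
  Cl⁻ term: 0.102·11.7^0.62·exp(0.033·89+0.04·15.9) = 16.7
  sum: 33.61 + 16.7 → r_corr = 50.3 μm/a
  mass loss = 50.3 μm/a × 7.85 g/cm³ = 394.9 g·m⁻²·a⁻¹
Ordering by g·m⁻²·a⁻¹: carbon steel (395) > copper (21.4) > zinc (16.7)

["carbon steel", "copper", "zinc"]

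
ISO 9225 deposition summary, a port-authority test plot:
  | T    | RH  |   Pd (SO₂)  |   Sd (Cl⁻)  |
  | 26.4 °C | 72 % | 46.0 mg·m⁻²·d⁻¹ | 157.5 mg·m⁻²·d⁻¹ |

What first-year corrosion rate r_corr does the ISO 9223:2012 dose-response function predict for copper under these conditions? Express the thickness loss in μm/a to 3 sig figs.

r_corr = 2.23 μm/a

copper: f(T) = -0.080·(T−10) [T>10 °C] = -1.3120
  SO₂ term: 0.0053·46.0^0.26·exp(0.059·72-1.3120) = 0.2702
  Sd branch = 0.01025·Sd^0.27·e^(0.036·RH+0.049·T) = 1.957 μm/a
  sum: 0.2702 + 1.957 → r_corr = 2.227 μm/a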